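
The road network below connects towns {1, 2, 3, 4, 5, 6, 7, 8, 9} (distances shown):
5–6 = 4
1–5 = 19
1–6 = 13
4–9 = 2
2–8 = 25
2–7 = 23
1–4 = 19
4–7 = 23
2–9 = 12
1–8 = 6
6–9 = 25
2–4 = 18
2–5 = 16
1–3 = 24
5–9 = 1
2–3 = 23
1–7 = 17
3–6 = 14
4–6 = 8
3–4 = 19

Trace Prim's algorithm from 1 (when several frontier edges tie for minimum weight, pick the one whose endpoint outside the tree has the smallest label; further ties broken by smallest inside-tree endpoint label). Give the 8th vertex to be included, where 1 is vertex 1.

Prim, starting at 1.
Step 1: cheapest edge leaving the tree is 1–8 (6); add 8.
Step 2: cheapest edge leaving the tree is 1–6 (13); add 6.
Step 3: cheapest edge leaving the tree is 5–6 (4); add 5.
Step 4: cheapest edge leaving the tree is 5–9 (1); add 9.
Step 5: cheapest edge leaving the tree is 4–9 (2); add 4.
Step 6: cheapest edge leaving the tree is 2–9 (12); add 2.
Step 7: cheapest edge leaving the tree is 3–6 (14); add 3.
Step 8: cheapest edge leaving the tree is 1–7 (17); add 7.
Vertex order: 1, 8, 6, 5, 9, 4, 2, 3, 7. The 8th vertex is 3.

3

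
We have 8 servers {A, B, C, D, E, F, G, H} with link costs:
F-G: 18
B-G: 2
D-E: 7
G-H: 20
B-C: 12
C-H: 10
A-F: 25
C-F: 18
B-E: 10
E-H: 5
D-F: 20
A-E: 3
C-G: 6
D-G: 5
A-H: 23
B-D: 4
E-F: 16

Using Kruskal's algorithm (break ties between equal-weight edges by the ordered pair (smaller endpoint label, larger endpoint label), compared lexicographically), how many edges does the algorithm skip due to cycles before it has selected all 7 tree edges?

4

Kruskal's algorithm — process edges by increasing weight (ties by edge label):
B-G (2): add — endpoints in different components.
A-E (3): add — endpoints in different components.
B-D (4): add — endpoints in different components.
D-G (5): skip — D and G already connected.
E-H (5): add — endpoints in different components.
C-G (6): add — endpoints in different components.
D-E (7): add — endpoints in different components.
B-E (10): skip — B and E already connected.
C-H (10): skip — C and H already connected.
B-C (12): skip — B and C already connected.
E-F (16): add — endpoints in different components.
Edges rejected before the tree was complete: 4.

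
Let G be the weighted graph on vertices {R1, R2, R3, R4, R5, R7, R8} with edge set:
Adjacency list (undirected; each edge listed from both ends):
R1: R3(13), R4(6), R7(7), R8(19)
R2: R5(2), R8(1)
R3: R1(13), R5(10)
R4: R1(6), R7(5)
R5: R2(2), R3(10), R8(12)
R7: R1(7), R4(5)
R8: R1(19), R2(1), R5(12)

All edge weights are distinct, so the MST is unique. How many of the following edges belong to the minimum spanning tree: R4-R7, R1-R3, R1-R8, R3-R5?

3

Sort edges by weight, then run Kruskal:
R2-R8 (1): add — endpoints in different components.
R2-R5 (2): add — endpoints in different components.
R4-R7 (5): add — endpoints in different components.
R1-R4 (6): add — endpoints in different components.
R1-R7 (7): skip — R7 and R1 already connected.
R3-R5 (10): add — endpoints in different components.
R5-R8 (12): skip — R5 and R8 already connected.
R1-R3 (13): add — endpoints in different components.
MST edge set: {R2-R8, R2-R5, R4-R7, R1-R4, R3-R5, R1-R3}.
Of the listed edges, {R4-R7, R1-R3, R3-R5} are in the MST → 3.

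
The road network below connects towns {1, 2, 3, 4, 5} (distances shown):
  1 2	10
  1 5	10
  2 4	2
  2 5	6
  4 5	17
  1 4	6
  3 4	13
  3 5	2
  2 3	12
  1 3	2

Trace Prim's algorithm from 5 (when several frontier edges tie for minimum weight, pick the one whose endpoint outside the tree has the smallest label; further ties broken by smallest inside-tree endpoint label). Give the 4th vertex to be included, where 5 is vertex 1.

Grow the tree from 5 using Prim:
Step 1: cheapest edge leaving the tree is 3 5 (2); add 3.
Step 2: cheapest edge leaving the tree is 1 3 (2); add 1.
Step 3: cheapest edge leaving the tree is 2 5 (6); add 2.
Step 4: cheapest edge leaving the tree is 2 4 (2); add 4.
Vertex order: 5, 3, 1, 2, 4. The 4th vertex is 2.

2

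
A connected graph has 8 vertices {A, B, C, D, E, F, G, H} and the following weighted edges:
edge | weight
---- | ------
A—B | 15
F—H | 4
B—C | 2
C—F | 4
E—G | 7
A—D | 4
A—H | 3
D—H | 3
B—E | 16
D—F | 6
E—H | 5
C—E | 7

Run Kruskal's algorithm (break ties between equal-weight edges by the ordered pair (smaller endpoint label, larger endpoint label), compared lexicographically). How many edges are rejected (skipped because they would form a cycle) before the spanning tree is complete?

Kruskal's algorithm — process edges by increasing weight (ties by edge label):
B—C (2): add — endpoints in different components.
A—H (3): add — endpoints in different components.
D—H (3): add — endpoints in different components.
A—D (4): skip — A and D already connected.
C—F (4): add — endpoints in different components.
F—H (4): add — endpoints in different components.
E—H (5): add — endpoints in different components.
D—F (6): skip — D and F already connected.
C—E (7): skip — C and E already connected.
E—G (7): add — endpoints in different components.
Edges rejected before the tree was complete: 3.

3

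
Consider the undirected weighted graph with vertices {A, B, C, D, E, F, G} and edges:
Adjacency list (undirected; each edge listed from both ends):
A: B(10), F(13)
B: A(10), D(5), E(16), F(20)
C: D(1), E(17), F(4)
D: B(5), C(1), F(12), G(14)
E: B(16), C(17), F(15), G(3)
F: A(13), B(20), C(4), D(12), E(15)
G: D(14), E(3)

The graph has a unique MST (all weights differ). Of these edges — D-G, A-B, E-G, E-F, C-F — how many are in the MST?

4

Sort edges by weight, then run Kruskal:
C-D (1): add — endpoints in different components.
E-G (3): add — endpoints in different components.
C-F (4): add — endpoints in different components.
B-D (5): add — endpoints in different components.
A-B (10): add — endpoints in different components.
D-F (12): skip — D and F already connected.
A-F (13): skip — A and F already connected.
D-G (14): add — endpoints in different components.
MST edge set: {C-D, E-G, C-F, B-D, A-B, D-G}.
Of the listed edges, {D-G, A-B, E-G, C-F} are in the MST → 4.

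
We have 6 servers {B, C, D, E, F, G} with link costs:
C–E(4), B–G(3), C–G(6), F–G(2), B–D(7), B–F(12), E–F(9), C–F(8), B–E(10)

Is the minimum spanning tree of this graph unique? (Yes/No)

Yes

Kruskal: consider edges lightest-first.
F–G (2): add — endpoints in different components.
B–G (3): add — endpoints in different components.
C–E (4): add — endpoints in different components.
C–G (6): add — endpoints in different components.
B–D (7): add — endpoints in different components.
Every non-tree edge has weight strictly greater than the heaviest edge on the tree path between its endpoints, so the MST is unique.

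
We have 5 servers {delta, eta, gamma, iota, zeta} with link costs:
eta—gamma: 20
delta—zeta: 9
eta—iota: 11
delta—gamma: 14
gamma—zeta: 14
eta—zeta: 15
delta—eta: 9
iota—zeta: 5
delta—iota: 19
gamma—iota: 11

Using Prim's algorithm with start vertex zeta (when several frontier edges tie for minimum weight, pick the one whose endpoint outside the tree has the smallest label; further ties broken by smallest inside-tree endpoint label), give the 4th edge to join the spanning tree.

Prim, starting at zeta.
Step 1: frontier [iota—zeta 5, delta—zeta 9, gamma—zeta 14, eta—zeta 15] → take iota—zeta (5); add iota.
Step 2: frontier [eta—iota 11, gamma—iota 11, delta—iota 19, delta—zeta 9, gamma—zeta 14, eta—zeta 15] → take delta—zeta (9); add delta.
Step 3: frontier [delta—eta 9, delta—gamma 14, eta—iota 11, gamma—iota 11, gamma—zeta 14, eta—zeta 15] → take delta—eta (9); add eta.
Step 4: frontier [delta—gamma 14, eta—gamma 20, gamma—iota 11, gamma—zeta 14] → take gamma—iota (11); add gamma.
The 4th edge added is gamma—iota.

gamma-iota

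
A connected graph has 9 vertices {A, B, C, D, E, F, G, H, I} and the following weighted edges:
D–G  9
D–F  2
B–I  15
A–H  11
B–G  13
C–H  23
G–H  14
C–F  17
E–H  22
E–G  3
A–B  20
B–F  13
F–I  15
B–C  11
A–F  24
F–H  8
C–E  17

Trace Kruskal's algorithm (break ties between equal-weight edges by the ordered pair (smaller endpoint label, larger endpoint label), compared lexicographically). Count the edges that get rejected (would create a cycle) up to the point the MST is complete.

2

Kruskal's algorithm — process edges by increasing weight (ties by edge label):
D–F (2): add — endpoints in different components.
E–G (3): add — endpoints in different components.
F–H (8): add — endpoints in different components.
D–G (9): add — endpoints in different components.
A–H (11): add — endpoints in different components.
B–C (11): add — endpoints in different components.
B–F (13): add — endpoints in different components.
B–G (13): skip — B and G already connected.
G–H (14): skip — G and H already connected.
B–I (15): add — endpoints in different components.
Edges rejected before the tree was complete: 2.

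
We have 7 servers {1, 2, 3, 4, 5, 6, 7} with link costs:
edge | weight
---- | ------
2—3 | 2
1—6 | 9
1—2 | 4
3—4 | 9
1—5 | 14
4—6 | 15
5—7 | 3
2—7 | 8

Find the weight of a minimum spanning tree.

35

Sort edges by weight, then run Kruskal:
2—3 (2): add — endpoints in different components.
5—7 (3): add — endpoints in different components.
1—2 (4): add — endpoints in different components.
2—7 (8): add — endpoints in different components.
1—6 (9): add — endpoints in different components.
3—4 (9): add — endpoints in different components.
MST edges: 2—3, 5—7, 1—2, 2—7, 1—6, 3—4; total weight 2+3+4+8+9+9 = 35.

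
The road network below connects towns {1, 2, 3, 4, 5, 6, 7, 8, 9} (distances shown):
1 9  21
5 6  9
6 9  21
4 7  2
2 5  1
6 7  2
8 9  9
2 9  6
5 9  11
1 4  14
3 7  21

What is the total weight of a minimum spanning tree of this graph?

Grow the tree from 2 using Prim:
Step 1: cheapest edge leaving the tree is 2 5 (1); add 5.
Step 2: cheapest edge leaving the tree is 2 9 (6); add 9.
Step 3: cheapest edge leaving the tree is 5 6 (9); add 6.
Step 4: cheapest edge leaving the tree is 6 7 (2); add 7.
Step 5: cheapest edge leaving the tree is 4 7 (2); add 4.
Step 6: cheapest edge leaving the tree is 8 9 (9); add 8.
Step 7: cheapest edge leaving the tree is 1 4 (14); add 1.
Step 8: cheapest edge leaving the tree is 3 7 (21); add 3.
MST edges: 2 5, 2 9, 5 6, 6 7, 4 7, 8 9, 1 4, 3 7; total weight 1+6+9+2+2+9+14+21 = 64.

64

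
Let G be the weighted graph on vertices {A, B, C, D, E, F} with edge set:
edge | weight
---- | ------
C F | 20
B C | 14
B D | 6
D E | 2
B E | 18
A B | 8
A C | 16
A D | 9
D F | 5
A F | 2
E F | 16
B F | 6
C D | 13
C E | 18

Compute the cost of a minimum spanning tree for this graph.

28

Kruskal's algorithm — process edges by increasing weight (ties by edge label):
A F (2): add. Components now {A,F} {B} {C} {D} {E}
D E (2): add. Components now {A,F} {B} {C} {D,E}
D F (5): add. Components now {A,D,E,F} {B} {C}
B D (6): add. Components now {A,B,D,E,F} {C}
B F (6): skip — B and F already connected.
A B (8): skip — A and B already connected.
A D (9): skip — A and D already connected.
C D (13): add. Components now {A,B,C,D,E,F}
MST edges: A F, D E, D F, B D, C D; total weight 2+2+5+6+13 = 28.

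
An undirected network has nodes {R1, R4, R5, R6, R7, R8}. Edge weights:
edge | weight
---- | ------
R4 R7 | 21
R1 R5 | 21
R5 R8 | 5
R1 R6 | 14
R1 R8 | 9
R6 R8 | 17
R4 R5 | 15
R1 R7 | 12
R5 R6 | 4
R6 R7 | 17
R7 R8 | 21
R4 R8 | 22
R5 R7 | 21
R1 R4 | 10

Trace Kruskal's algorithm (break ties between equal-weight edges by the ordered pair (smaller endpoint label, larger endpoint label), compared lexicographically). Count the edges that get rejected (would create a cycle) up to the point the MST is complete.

Sort edges by weight, then run Kruskal:
R5 R6 (4): add — endpoints in different components.
R5 R8 (5): add — endpoints in different components.
R1 R8 (9): add — endpoints in different components.
R1 R4 (10): add — endpoints in different components.
R1 R7 (12): add — endpoints in different components.
Edges rejected before the tree was complete: 0.

0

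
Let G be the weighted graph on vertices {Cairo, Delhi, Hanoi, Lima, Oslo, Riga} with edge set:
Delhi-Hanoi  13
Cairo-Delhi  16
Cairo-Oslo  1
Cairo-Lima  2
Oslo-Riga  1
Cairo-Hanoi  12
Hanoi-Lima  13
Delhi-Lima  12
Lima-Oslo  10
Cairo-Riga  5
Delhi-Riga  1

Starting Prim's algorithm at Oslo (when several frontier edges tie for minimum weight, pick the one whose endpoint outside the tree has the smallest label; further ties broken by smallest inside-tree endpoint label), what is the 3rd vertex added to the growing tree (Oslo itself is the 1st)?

Riga

Prim's algorithm from Oslo:
Step 1: frontier [Cairo-Oslo 1, Oslo-Riga 1, Lima-Oslo 10] → take Cairo-Oslo (1); add Cairo.
Step 2: frontier [Cairo-Lima 2, Cairo-Riga 5, Cairo-Hanoi 12, Cairo-Delhi 16, Oslo-Riga 1, Lima-Oslo 10] → take Oslo-Riga (1); add Riga.
Step 3: frontier [Cairo-Lima 2, Cairo-Hanoi 12, Cairo-Delhi 16, Lima-Oslo 10, Delhi-Riga 1] → take Delhi-Riga (1); add Delhi.
Step 4: frontier [Cairo-Lima 2, Cairo-Hanoi 12, Delhi-Lima 12, Delhi-Hanoi 13, Lima-Oslo 10] → take Cairo-Lima (2); add Lima.
Step 5: frontier [Cairo-Hanoi 12, Delhi-Hanoi 13, Hanoi-Lima 13] → take Cairo-Hanoi (12); add Hanoi.
Vertex order: Oslo, Cairo, Riga, Delhi, Lima, Hanoi. The 3rd vertex is Riga.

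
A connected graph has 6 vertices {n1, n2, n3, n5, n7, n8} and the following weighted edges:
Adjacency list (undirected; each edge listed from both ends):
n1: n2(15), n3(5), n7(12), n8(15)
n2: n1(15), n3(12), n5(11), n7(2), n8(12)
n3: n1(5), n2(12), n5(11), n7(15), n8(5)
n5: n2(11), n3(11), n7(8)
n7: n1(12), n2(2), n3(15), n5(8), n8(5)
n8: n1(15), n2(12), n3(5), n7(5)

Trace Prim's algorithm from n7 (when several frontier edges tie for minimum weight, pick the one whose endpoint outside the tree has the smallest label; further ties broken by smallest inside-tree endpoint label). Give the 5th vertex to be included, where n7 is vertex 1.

n1

Prim, starting at n7.
Step 1: frontier [n2 n7 2, n7 n8 5, n5 n7 8, n1 n7 12, n3 n7 15] → take n2 n7 (2); add n2.
Step 2: frontier [n2 n5 11, n2 n3 12, n2 n8 12, n1 n2 15, n7 n8 5, n5 n7 8, n1 n7 12, n3 n7 15] → take n7 n8 (5); add n8.
Step 3: frontier [n2 n5 11, n2 n3 12, n1 n2 15, n5 n7 8, n1 n7 12, n3 n7 15, n3 n8 5, n1 n8 15] → take n3 n8 (5); add n3.
Step 4: frontier [n2 n5 11, n1 n2 15, n1 n3 5, n3 n5 11, n5 n7 8, n1 n7 12, n1 n8 15] → take n1 n3 (5); add n1.
Step 5: frontier [n2 n5 11, n3 n5 11, n5 n7 8] → take n5 n7 (8); add n5.
Vertex order: n7, n2, n8, n3, n1, n5. The 5th vertex is n1.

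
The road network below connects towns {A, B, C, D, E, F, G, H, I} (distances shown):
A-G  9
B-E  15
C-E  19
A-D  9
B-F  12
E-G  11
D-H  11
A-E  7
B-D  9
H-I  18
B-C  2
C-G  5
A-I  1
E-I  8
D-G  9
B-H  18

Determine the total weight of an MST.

Sort edges by weight, then run Kruskal:
A-I (1): add — endpoints in different components.
B-C (2): add — endpoints in different components.
C-G (5): add — endpoints in different components.
A-E (7): add — endpoints in different components.
E-I (8): skip — E and I already connected.
A-D (9): add — endpoints in different components.
A-G (9): add — endpoints in different components.
B-D (9): skip — B and D already connected.
D-G (9): skip — D and G already connected.
D-H (11): add — endpoints in different components.
E-G (11): skip — E and G already connected.
B-F (12): add — endpoints in different components.
MST edges: A-I, B-C, C-G, A-E, A-D, A-G, D-H, B-F; total weight 1+2+5+7+9+9+11+12 = 56.

56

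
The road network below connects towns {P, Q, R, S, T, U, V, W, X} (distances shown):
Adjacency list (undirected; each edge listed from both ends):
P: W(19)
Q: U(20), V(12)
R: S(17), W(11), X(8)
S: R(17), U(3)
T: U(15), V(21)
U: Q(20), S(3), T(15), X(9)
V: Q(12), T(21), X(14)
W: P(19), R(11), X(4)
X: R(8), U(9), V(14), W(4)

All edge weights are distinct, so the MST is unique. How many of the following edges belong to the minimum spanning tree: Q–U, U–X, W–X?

2

Sort edges by weight, then run Kruskal:
S–U (3): add — endpoints in different components.
W–X (4): add — endpoints in different components.
R–X (8): add — endpoints in different components.
U–X (9): add — endpoints in different components.
R–W (11): skip — W and R already connected.
Q–V (12): add — endpoints in different components.
V–X (14): add — endpoints in different components.
T–U (15): add — endpoints in different components.
R–S (17): skip — S and R already connected.
P–W (19): add — endpoints in different components.
MST edge set: {S–U, W–X, R–X, U–X, Q–V, V–X, T–U, P–W}.
Of the listed edges, {U–X, W–X} are in the MST → 2.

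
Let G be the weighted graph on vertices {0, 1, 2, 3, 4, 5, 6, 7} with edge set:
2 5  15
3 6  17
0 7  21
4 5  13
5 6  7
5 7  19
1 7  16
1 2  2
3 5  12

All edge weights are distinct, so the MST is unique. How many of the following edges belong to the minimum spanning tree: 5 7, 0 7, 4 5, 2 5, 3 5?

Kruskal: consider edges lightest-first.
1 2 (2): add — endpoints in different components.
5 6 (7): add — endpoints in different components.
3 5 (12): add — endpoints in different components.
4 5 (13): add — endpoints in different components.
2 5 (15): add — endpoints in different components.
1 7 (16): add — endpoints in different components.
3 6 (17): skip — 3 and 6 already connected.
5 7 (19): skip — 5 and 7 already connected.
0 7 (21): add — endpoints in different components.
MST edge set: {1 2, 5 6, 3 5, 4 5, 2 5, 1 7, 0 7}.
Of the listed edges, {0 7, 4 5, 2 5, 3 5} are in the MST → 4.

4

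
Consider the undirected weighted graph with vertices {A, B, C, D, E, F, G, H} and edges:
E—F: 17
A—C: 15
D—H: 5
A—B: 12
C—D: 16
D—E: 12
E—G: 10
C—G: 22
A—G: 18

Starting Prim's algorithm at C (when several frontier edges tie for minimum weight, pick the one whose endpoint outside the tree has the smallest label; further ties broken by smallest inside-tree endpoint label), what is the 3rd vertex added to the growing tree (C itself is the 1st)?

Prim's algorithm from C:
Step 1: cheapest edge leaving the tree is A—C (15); add A.
Step 2: cheapest edge leaving the tree is A—B (12); add B.
Step 3: cheapest edge leaving the tree is C—D (16); add D.
Step 4: cheapest edge leaving the tree is D—H (5); add H.
Step 5: cheapest edge leaving the tree is D—E (12); add E.
Step 6: cheapest edge leaving the tree is E—G (10); add G.
Step 7: cheapest edge leaving the tree is E—F (17); add F.
Vertex order: C, A, B, D, H, E, G, F. The 3rd vertex is B.

B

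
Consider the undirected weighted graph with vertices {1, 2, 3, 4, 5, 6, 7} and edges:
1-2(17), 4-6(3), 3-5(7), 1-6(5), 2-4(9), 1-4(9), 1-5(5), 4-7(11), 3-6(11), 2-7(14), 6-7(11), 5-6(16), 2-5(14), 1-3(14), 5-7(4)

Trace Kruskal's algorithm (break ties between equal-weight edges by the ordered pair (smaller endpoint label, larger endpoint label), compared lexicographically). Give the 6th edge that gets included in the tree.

Sort edges by weight, then run Kruskal:
4-6 (3): add — endpoints in different components.
5-7 (4): add — endpoints in different components.
1-5 (5): add — endpoints in different components.
1-6 (5): add — endpoints in different components.
3-5 (7): add — endpoints in different components.
1-4 (9): skip — 1 and 4 already connected.
2-4 (9): add — endpoints in different components.
The 6th edge added is 2-4.

2-4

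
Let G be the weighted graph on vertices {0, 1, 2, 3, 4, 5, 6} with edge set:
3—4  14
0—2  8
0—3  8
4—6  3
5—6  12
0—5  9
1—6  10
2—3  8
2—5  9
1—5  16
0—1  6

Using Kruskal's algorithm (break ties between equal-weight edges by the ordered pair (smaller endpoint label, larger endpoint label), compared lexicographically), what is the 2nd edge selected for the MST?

0-1

Kruskal: consider edges lightest-first.
4—6 (3): add. Components now {0} {1} {2} {3} {4,6} {5}
0—1 (6): add. Components now {0,1} {2} {3} {4,6} {5}
0—2 (8): add. Components now {0,1,2} {3} {4,6} {5}
0—3 (8): add. Components now {0,1,2,3} {4,6} {5}
2—3 (8): skip — 2 and 3 already connected.
0—5 (9): add. Components now {0,1,2,3,5} {4,6}
2—5 (9): skip — 2 and 5 already connected.
1—6 (10): add. Components now {0,1,2,3,4,5,6}
The 2nd edge added is 0—1.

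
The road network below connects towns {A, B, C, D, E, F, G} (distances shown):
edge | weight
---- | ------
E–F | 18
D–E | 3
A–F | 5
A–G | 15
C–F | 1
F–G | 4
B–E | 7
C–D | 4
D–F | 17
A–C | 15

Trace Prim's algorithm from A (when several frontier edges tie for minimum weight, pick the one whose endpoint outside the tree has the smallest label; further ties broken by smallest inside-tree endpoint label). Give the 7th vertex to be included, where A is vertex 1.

B

Prim's algorithm from A:
Step 1: frontier [A–F 5, A–C 15, A–G 15] → take A–F (5); add F.
Step 2: frontier [A–C 15, A–G 15, C–F 1, F–G 4, D–F 17, E–F 18] → take C–F (1); add C.
Step 3: frontier [A–G 15, C–D 4, F–G 4, D–F 17, E–F 18] → take C–D (4); add D.
Step 4: frontier [A–G 15, D–E 3, F–G 4, E–F 18] → take D–E (3); add E.
Step 5: frontier [A–G 15, B–E 7, F–G 4] → take F–G (4); add G.
Step 6: frontier [B–E 7] → take B–E (7); add B.
Vertex order: A, F, C, D, E, G, B. The 7th vertex is B.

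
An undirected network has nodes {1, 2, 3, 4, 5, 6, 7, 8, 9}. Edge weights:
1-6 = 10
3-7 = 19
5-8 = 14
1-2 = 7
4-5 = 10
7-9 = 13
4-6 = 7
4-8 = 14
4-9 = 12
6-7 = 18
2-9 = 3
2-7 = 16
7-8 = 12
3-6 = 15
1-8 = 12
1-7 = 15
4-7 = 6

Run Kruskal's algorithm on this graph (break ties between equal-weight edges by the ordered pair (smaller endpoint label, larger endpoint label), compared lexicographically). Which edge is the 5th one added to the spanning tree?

Kruskal's algorithm — process edges by increasing weight (ties by edge label):
2-9 (3): add — endpoints in different components.
4-7 (6): add — endpoints in different components.
1-2 (7): add — endpoints in different components.
4-6 (7): add — endpoints in different components.
1-6 (10): add — endpoints in different components.
4-5 (10): add — endpoints in different components.
1-8 (12): add — endpoints in different components.
4-9 (12): skip — 4 and 9 already connected.
7-8 (12): skip — 7 and 8 already connected.
7-9 (13): skip — 7 and 9 already connected.
4-8 (14): skip — 4 and 8 already connected.
5-8 (14): skip — 5 and 8 already connected.
1-7 (15): skip — 1 and 7 already connected.
3-6 (15): add — endpoints in different components.
The 5th edge added is 1-6.

1-6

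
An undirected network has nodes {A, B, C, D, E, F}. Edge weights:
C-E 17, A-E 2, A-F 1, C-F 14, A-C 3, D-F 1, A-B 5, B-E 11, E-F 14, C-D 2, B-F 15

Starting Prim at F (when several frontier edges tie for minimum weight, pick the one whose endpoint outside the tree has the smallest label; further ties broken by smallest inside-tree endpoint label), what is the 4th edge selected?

Grow the tree from F using Prim:
Step 1: frontier [A-F 1, D-F 1, C-F 14, E-F 14, B-F 15] → take A-F (1); add A.
Step 2: frontier [A-E 2, A-C 3, A-B 5, D-F 1, C-F 14, E-F 14, B-F 15] → take D-F (1); add D.
Step 3: frontier [A-E 2, A-C 3, A-B 5, C-D 2, C-F 14, E-F 14, B-F 15] → take C-D (2); add C.
Step 4: frontier [A-E 2, A-B 5, C-E 17, E-F 14, B-F 15] → take A-E (2); add E.
Step 5: frontier [A-B 5, B-E 11, B-F 15] → take A-B (5); add B.
The 4th edge added is A-E.

A-E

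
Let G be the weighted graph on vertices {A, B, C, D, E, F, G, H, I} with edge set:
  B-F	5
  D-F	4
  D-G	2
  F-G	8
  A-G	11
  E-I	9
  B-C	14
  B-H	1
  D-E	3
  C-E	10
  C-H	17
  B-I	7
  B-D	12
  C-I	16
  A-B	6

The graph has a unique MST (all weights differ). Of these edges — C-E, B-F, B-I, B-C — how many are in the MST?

Sort edges by weight, then run Kruskal:
B-H (1): add — endpoints in different components.
D-G (2): add — endpoints in different components.
D-E (3): add — endpoints in different components.
D-F (4): add — endpoints in different components.
B-F (5): add — endpoints in different components.
A-B (6): add — endpoints in different components.
B-I (7): add — endpoints in different components.
F-G (8): skip — F and G already connected.
E-I (9): skip — E and I already connected.
C-E (10): add — endpoints in different components.
MST edge set: {B-H, D-G, D-E, D-F, B-F, A-B, B-I, C-E}.
Of the listed edges, {C-E, B-F, B-I} are in the MST → 3.

3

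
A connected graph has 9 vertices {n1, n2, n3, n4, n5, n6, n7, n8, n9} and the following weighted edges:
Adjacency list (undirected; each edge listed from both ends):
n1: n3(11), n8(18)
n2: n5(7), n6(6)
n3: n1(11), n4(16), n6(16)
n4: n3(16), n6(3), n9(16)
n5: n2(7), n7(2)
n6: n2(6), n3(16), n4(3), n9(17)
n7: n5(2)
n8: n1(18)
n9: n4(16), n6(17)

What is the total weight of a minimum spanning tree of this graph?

79

Prim, starting at n8.
Step 1: frontier [n1—n8 18] → take n1—n8 (18); add n1.
Step 2: frontier [n1—n3 11] → take n1—n3 (11); add n3.
Step 3: frontier [n3—n4 16, n3—n6 16] → take n3—n4 (16); add n4.
Step 4: frontier [n3—n6 16, n4—n6 3, n4—n9 16] → take n4—n6 (3); add n6.
Step 5: frontier [n4—n9 16, n2—n6 6, n6—n9 17] → take n2—n6 (6); add n2.
Step 6: frontier [n2—n5 7, n4—n9 16, n6—n9 17] → take n2—n5 (7); add n5.
Step 7: frontier [n4—n9 16, n5—n7 2, n6—n9 17] → take n5—n7 (2); add n7.
Step 8: frontier [n4—n9 16, n6—n9 17] → take n4—n9 (16); add n9.
MST edges: n1—n8, n1—n3, n3—n4, n4—n6, n2—n6, n2—n5, n5—n7, n4—n9; total weight 18+11+16+3+6+7+2+16 = 79.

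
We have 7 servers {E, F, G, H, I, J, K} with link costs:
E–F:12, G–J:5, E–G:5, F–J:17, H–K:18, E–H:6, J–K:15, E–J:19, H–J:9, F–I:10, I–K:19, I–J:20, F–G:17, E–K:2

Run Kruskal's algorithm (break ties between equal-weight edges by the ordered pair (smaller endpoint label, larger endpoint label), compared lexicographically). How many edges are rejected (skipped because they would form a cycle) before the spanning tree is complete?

Kruskal's algorithm — process edges by increasing weight (ties by edge label):
E–K (2): add — endpoints in different components.
E–G (5): add — endpoints in different components.
G–J (5): add — endpoints in different components.
E–H (6): add — endpoints in different components.
H–J (9): skip — H and J already connected.
F–I (10): add — endpoints in different components.
E–F (12): add — endpoints in different components.
Edges rejected before the tree was complete: 1.

1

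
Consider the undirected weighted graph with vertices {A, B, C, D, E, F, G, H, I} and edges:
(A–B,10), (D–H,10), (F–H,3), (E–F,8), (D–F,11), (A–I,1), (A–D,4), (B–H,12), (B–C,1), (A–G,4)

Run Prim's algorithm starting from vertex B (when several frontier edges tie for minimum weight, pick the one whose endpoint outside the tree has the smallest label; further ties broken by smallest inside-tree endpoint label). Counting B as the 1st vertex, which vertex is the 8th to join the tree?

Prim's algorithm from B:
Step 1: frontier [B–C 1, A–B 10, B–H 12] → take B–C (1); add C.
Step 2: frontier [A–B 10, B–H 12] → take A–B (10); add A.
Step 3: frontier [A–I 1, A–D 4, A–G 4, B–H 12] → take A–I (1); add I.
Step 4: frontier [A–D 4, A–G 4, B–H 12] → take A–D (4); add D.
Step 5: frontier [A–G 4, B–H 12, D–H 10, D–F 11] → take A–G (4); add G.
Step 6: frontier [B–H 12, D–H 10, D–F 11] → take D–H (10); add H.
Step 7: frontier [D–F 11, F–H 3] → take F–H (3); add F.
Step 8: frontier [E–F 8] → take E–F (8); add E.
Vertex order: B, C, A, I, D, G, H, F, E. The 8th vertex is F.

F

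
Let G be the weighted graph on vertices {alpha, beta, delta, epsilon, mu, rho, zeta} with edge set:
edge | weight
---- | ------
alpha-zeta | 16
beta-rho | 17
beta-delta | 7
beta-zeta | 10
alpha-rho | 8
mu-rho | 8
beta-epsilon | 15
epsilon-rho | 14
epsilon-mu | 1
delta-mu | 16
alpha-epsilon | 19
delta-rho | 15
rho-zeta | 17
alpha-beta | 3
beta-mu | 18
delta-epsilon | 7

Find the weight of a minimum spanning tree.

36

Sort edges by weight, then run Kruskal:
epsilon-mu (1): add — endpoints in different components.
alpha-beta (3): add — endpoints in different components.
beta-delta (7): add — endpoints in different components.
delta-epsilon (7): add — endpoints in different components.
alpha-rho (8): add — endpoints in different components.
mu-rho (8): skip — mu and rho already connected.
beta-zeta (10): add — endpoints in different components.
MST edges: epsilon-mu, alpha-beta, beta-delta, delta-epsilon, alpha-rho, beta-zeta; total weight 1+3+7+7+8+10 = 36.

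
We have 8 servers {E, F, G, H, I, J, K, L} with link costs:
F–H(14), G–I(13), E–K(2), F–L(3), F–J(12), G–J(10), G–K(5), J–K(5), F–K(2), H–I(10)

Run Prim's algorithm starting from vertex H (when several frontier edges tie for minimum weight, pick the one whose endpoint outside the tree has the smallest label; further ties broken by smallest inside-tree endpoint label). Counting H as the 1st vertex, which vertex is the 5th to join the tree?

E

Prim's algorithm from H:
Step 1: cheapest edge leaving the tree is H–I (10); add I.
Step 2: cheapest edge leaving the tree is G–I (13); add G.
Step 3: cheapest edge leaving the tree is G–K (5); add K.
Step 4: cheapest edge leaving the tree is E–K (2); add E.
Step 5: cheapest edge leaving the tree is F–K (2); add F.
Step 6: cheapest edge leaving the tree is F–L (3); add L.
Step 7: cheapest edge leaving the tree is J–K (5); add J.
Vertex order: H, I, G, K, E, F, L, J. The 5th vertex is E.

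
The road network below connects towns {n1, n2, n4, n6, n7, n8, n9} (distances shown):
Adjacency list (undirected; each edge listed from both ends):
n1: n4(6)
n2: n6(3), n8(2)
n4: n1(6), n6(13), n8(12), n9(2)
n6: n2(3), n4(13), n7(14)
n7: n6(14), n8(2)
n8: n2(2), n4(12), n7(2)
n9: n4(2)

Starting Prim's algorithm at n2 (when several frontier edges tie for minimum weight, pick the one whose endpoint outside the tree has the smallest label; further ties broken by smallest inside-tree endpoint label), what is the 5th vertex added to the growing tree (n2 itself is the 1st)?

n4

Grow the tree from n2 using Prim:
Step 1: cheapest edge leaving the tree is n2–n8 (2); add n8.
Step 2: cheapest edge leaving the tree is n7–n8 (2); add n7.
Step 3: cheapest edge leaving the tree is n2–n6 (3); add n6.
Step 4: cheapest edge leaving the tree is n4–n8 (12); add n4.
Step 5: cheapest edge leaving the tree is n4–n9 (2); add n9.
Step 6: cheapest edge leaving the tree is n1–n4 (6); add n1.
Vertex order: n2, n8, n7, n6, n4, n9, n1. The 5th vertex is n4.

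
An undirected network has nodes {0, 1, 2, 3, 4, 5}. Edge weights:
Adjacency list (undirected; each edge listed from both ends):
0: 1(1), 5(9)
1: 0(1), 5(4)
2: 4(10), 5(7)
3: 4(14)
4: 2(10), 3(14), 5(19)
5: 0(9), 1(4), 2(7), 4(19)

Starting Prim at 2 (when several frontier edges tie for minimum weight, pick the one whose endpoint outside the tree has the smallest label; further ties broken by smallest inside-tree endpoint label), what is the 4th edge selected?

2-4

Prim's algorithm from 2:
Step 1: cheapest edge leaving the tree is 2 5 (7); add 5.
Step 2: cheapest edge leaving the tree is 1 5 (4); add 1.
Step 3: cheapest edge leaving the tree is 0 1 (1); add 0.
Step 4: cheapest edge leaving the tree is 2 4 (10); add 4.
Step 5: cheapest edge leaving the tree is 3 4 (14); add 3.
The 4th edge added is 2 4.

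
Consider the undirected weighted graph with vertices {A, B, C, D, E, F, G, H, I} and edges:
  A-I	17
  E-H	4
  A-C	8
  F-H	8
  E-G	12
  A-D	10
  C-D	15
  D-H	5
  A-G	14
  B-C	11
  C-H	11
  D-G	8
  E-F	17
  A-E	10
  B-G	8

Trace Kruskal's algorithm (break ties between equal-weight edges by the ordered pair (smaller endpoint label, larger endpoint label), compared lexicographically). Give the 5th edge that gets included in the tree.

Kruskal's algorithm — process edges by increasing weight (ties by edge label):
E-H (4): add — endpoints in different components.
D-H (5): add — endpoints in different components.
A-C (8): add — endpoints in different components.
B-G (8): add — endpoints in different components.
D-G (8): add — endpoints in different components.
F-H (8): add — endpoints in different components.
A-D (10): add — endpoints in different components.
A-E (10): skip — A and E already connected.
B-C (11): skip — B and C already connected.
C-H (11): skip — C and H already connected.
E-G (12): skip — E and G already connected.
A-G (14): skip — A and G already connected.
C-D (15): skip — C and D already connected.
A-I (17): add — endpoints in different components.
The 5th edge added is D-G.

D-G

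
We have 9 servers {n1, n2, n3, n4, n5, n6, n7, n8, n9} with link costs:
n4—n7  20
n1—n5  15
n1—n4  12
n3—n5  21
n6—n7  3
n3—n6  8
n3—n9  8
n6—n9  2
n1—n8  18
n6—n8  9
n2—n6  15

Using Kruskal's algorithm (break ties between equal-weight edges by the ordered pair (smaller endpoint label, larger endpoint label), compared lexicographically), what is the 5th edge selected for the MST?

n1-n4

Kruskal's algorithm — process edges by increasing weight (ties by edge label):
n6—n9 (2): add — endpoints in different components.
n6—n7 (3): add — endpoints in different components.
n3—n6 (8): add — endpoints in different components.
n3—n9 (8): skip — n3 and n9 already connected.
n6—n8 (9): add — endpoints in different components.
n1—n4 (12): add — endpoints in different components.
n1—n5 (15): add — endpoints in different components.
n2—n6 (15): add — endpoints in different components.
n1—n8 (18): add — endpoints in different components.
The 5th edge added is n1—n4.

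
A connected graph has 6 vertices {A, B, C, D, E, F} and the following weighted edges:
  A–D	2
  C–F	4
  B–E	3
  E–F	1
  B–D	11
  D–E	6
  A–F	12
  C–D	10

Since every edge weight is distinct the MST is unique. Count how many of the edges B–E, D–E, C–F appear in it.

3

Kruskal's algorithm — process edges by increasing weight (ties by edge label):
E–F (1): add. Components now {A} {B} {C} {D} {E,F}
A–D (2): add. Components now {A,D} {B} {C} {E,F}
B–E (3): add. Components now {A,D} {B,E,F} {C}
C–F (4): add. Components now {A,D} {B,C,E,F}
D–E (6): add. Components now {A,B,C,D,E,F}
MST edge set: {E–F, A–D, B–E, C–F, D–E}.
Of the listed edges, {B–E, D–E, C–F} are in the MST → 3.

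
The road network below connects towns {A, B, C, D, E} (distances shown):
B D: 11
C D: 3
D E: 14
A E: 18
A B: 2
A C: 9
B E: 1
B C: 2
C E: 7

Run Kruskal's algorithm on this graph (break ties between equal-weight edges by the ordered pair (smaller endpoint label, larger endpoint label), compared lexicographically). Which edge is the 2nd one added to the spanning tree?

Kruskal: consider edges lightest-first.
B E (1): add. Components now {A} {B,E} {C} {D}
A B (2): add. Components now {A,B,E} {C} {D}
B C (2): add. Components now {A,B,C,E} {D}
C D (3): add. Components now {A,B,C,D,E}
The 2nd edge added is A B.

A-B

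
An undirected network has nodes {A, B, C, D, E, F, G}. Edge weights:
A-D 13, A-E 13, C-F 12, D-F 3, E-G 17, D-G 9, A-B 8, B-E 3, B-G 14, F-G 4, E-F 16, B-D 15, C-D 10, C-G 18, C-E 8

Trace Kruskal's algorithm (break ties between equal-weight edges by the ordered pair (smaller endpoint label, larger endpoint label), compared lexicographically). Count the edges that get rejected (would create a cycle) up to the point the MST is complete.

1

Kruskal: consider edges lightest-first.
B-E (3): add. Components now {A} {B,E} {C} {D} {F} {G}
D-F (3): add. Components now {A} {B,E} {C} {D,F} {G}
F-G (4): add. Components now {A} {B,E} {C} {D,F,G}
A-B (8): add. Components now {A,B,E} {C} {D,F,G}
C-E (8): add. Components now {A,B,C,E} {D,F,G}
D-G (9): skip — D and G already connected.
C-D (10): add. Components now {A,B,C,D,E,F,G}
Edges rejected before the tree was complete: 1.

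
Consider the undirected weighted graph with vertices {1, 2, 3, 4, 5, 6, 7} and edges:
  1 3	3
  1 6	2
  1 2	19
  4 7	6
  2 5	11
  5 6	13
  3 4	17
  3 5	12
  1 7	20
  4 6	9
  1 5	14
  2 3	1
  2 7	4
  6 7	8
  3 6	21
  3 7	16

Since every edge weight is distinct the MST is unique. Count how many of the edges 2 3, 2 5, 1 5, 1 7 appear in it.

2

Kruskal's algorithm — process edges by increasing weight (ties by edge label):
2 3 (1): add — endpoints in different components.
1 6 (2): add — endpoints in different components.
1 3 (3): add — endpoints in different components.
2 7 (4): add — endpoints in different components.
4 7 (6): add — endpoints in different components.
6 7 (8): skip — 6 and 7 already connected.
4 6 (9): skip — 4 and 6 already connected.
2 5 (11): add — endpoints in different components.
MST edge set: {2 3, 1 6, 1 3, 2 7, 4 7, 2 5}.
Of the listed edges, {2 3, 2 5} are in the MST → 2.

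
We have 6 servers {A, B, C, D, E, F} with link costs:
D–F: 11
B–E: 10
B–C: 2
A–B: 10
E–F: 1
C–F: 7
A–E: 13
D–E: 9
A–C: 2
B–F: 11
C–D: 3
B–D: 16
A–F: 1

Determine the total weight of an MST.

Prim, starting at F.
Step 1: frontier [A–F 1, E–F 1, C–F 7, B–F 11, D–F 11] → take A–F (1); add A.
Step 2: frontier [A–C 2, A–B 10, A–E 13, E–F 1, C–F 7, B–F 11, D–F 11] → take E–F (1); add E.
Step 3: frontier [A–C 2, A–B 10, D–E 9, B–E 10, C–F 7, B–F 11, D–F 11] → take A–C (2); add C.
Step 4: frontier [A–B 10, B–C 2, C–D 3, D–E 9, B–E 10, B–F 11, D–F 11] → take B–C (2); add B.
Step 5: frontier [B–D 16, C–D 3, D–E 9, D–F 11] → take C–D (3); add D.
MST edges: A–F, E–F, A–C, B–C, C–D; total weight 1+1+2+2+3 = 9.

9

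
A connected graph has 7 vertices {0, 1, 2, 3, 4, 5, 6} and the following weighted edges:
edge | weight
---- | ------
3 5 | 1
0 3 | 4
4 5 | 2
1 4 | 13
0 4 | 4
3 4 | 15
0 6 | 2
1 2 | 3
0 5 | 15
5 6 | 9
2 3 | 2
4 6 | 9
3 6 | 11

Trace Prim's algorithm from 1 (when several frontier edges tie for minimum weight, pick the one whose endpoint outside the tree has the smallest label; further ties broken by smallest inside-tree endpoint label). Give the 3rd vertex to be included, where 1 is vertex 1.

Grow the tree from 1 using Prim:
Step 1: frontier [1 2 3, 1 4 13] → take 1 2 (3); add 2.
Step 2: frontier [1 4 13, 2 3 2] → take 2 3 (2); add 3.
Step 3: frontier [1 4 13, 3 5 1, 0 3 4, 3 6 11, 3 4 15] → take 3 5 (1); add 5.
Step 4: frontier [1 4 13, 0 3 4, 3 6 11, 3 4 15, 4 5 2, 5 6 9, 0 5 15] → take 4 5 (2); add 4.
Step 5: frontier [0 3 4, 3 6 11, 0 4 4, 4 6 9, 5 6 9, 0 5 15] → take 0 3 (4); add 0.
Step 6: frontier [0 6 2, 3 6 11, 4 6 9, 5 6 9] → take 0 6 (2); add 6.
Vertex order: 1, 2, 3, 5, 4, 0, 6. The 3rd vertex is 3.

3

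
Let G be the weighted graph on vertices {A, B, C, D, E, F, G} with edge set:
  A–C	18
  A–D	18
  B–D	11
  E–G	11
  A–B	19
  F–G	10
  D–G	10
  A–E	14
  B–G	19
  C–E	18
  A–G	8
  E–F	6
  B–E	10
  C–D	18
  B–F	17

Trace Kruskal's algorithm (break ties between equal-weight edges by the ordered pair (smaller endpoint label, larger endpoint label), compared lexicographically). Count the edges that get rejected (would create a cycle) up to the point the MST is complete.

Kruskal's algorithm — process edges by increasing weight (ties by edge label):
E–F (6): add. Components now {A} {B} {C} {D} {E,F} {G}
A–G (8): add. Components now {A,G} {B} {C} {D} {E,F}
B–E (10): add. Components now {A,G} {B,E,F} {C} {D}
D–G (10): add. Components now {A,D,G} {B,E,F} {C}
F–G (10): add. Components now {A,B,D,E,F,G} {C}
B–D (11): skip — B and D already connected.
E–G (11): skip — E and G already connected.
A–E (14): skip — A and E already connected.
B–F (17): skip — B and F already connected.
A–C (18): add. Components now {A,B,C,D,E,F,G}
Edges rejected before the tree was complete: 4.

4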